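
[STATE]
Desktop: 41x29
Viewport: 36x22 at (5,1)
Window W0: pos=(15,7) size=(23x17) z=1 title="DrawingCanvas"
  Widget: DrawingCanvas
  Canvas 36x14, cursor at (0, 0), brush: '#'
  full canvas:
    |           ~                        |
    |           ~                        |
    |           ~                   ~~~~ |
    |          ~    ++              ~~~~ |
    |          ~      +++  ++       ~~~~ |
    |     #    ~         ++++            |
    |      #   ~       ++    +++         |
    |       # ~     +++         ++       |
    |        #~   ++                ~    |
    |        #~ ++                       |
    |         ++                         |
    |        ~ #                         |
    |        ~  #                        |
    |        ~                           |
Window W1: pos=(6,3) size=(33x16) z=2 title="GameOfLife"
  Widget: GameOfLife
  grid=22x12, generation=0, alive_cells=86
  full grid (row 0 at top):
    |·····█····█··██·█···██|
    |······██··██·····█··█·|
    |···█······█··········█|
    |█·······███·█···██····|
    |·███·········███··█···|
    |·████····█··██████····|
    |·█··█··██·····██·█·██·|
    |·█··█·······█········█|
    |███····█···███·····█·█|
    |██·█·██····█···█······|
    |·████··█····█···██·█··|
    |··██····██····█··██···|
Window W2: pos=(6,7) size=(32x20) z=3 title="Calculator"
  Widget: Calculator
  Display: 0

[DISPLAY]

                                    
                                    
 ┏━━━━━━━━━━━━━━━━━━━━━━━━━━━━━━━┓  
 ┃ GameOfLife                    ┃  
 ┠───────────────────────────────┨  
 ┃Gen: 0                         ┃  
 ┏━━━━━━━━━━━━━━━━━━━━━━━━━━━━━━┓┃  
 ┃ Calculator                   ┃┃  
 ┠──────────────────────────────┨┃  
 ┃                             0┃┃  
 ┃┌───┬───┬───┬───┐             ┃┃  
 ┃│ 7 │ 8 │ 9 │ ÷ │             ┃┃  
 ┃├───┼───┼───┼───┤             ┃┃  
 ┃│ 4 │ 5 │ 6 │ × │             ┃┃  
 ┃├───┼───┼───┼───┤             ┃┃  
 ┃│ 1 │ 2 │ 3 │ - │             ┃┃  
 ┃├───┼───┼───┼───┤             ┃┃  
 ┃│ 0 │ . │ = │ + │             ┃┛  
 ┃├───┼───┼───┼───┤             ┃   
 ┃│ C │ MC│ MR│ M+│             ┃   
 ┃└───┴───┴───┴───┘             ┃   
 ┃                              ┃   


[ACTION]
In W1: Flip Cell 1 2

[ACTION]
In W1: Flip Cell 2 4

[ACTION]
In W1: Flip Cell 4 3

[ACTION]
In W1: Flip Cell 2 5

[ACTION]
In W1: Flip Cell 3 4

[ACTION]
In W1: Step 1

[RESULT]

                                    
                                    
 ┏━━━━━━━━━━━━━━━━━━━━━━━━━━━━━━━┓  
 ┃ GameOfLife                    ┃  
 ┠───────────────────────────────┨  
 ┃Gen: 1                         ┃  
 ┏━━━━━━━━━━━━━━━━━━━━━━━━━━━━━━┓┃  
 ┃ Calculator                   ┃┃  
 ┠──────────────────────────────┨┃  
 ┃                             0┃┃  
 ┃┌───┬───┬───┬───┐             ┃┃  
 ┃│ 7 │ 8 │ 9 │ ÷ │             ┃┃  
 ┃├───┼───┼───┼───┤             ┃┃  
 ┃│ 4 │ 5 │ 6 │ × │             ┃┃  
 ┃├───┼───┼───┼───┤             ┃┃  
 ┃│ 1 │ 2 │ 3 │ - │             ┃┃  
 ┃├───┼───┼───┼───┤             ┃┃  
 ┃│ 0 │ . │ = │ + │             ┃┛  
 ┃├───┼───┼───┼───┤             ┃   
 ┃│ C │ MC│ MR│ M+│             ┃   
 ┃└───┴───┴───┴───┘             ┃   
 ┃                              ┃   


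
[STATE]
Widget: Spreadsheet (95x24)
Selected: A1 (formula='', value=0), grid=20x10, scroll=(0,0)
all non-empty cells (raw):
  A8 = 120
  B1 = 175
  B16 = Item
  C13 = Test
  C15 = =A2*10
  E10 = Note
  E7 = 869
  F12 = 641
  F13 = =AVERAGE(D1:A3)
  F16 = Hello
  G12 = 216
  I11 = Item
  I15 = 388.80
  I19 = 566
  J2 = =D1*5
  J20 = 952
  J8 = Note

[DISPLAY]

A1:                                                                                            
       A       B       C       D       E       F       G       H       I       J               
-----------------------------------------------------------------------------------------------
  1      [0]     175       0       0       0       0       0       0       0       0           
  2        0       0       0       0       0       0       0       0       0       0           
  3        0       0       0       0       0       0       0       0       0       0           
  4        0       0       0       0       0       0       0       0       0       0           
  5        0       0       0       0       0       0       0       0       0       0           
  6        0       0       0       0       0       0       0       0       0       0           
  7        0       0       0       0     869       0       0       0       0       0           
  8      120       0       0       0       0       0       0       0       0Note               
  9        0       0       0       0       0       0       0       0       0       0           
 10        0       0       0       0Note           0       0       0       0       0           
 11        0       0       0       0       0       0       0       0Item           0           
 12        0       0       0       0       0     641     216       0       0       0           
 13        0       0Test           0       0   14.58       0       0       0       0           
 14        0       0       0       0       0       0       0       0       0       0           
 15        0       0       0       0       0       0       0       0  388.80       0           
 16        0Item           0       0       0Hello          0       0       0       0           
 17        0       0       0       0       0       0       0       0       0       0           
 18        0       0       0       0       0       0       0       0       0       0           
 19        0       0       0       0       0       0       0       0     566       0           
 20        0       0       0       0       0       0       0       0       0     952           
                                                                                               


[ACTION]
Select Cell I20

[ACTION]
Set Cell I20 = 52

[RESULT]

I20: 52                                                                                        
       A       B       C       D       E       F       G       H       I       J               
-----------------------------------------------------------------------------------------------
  1        0     175       0       0       0       0       0       0       0       0           
  2        0       0       0       0       0       0       0       0       0       0           
  3        0       0       0       0       0       0       0       0       0       0           
  4        0       0       0       0       0       0       0       0       0       0           
  5        0       0       0       0       0       0       0       0       0       0           
  6        0       0       0       0       0       0       0       0       0       0           
  7        0       0       0       0     869       0       0       0       0       0           
  8      120       0       0       0       0       0       0       0       0Note               
  9        0       0       0       0       0       0       0       0       0       0           
 10        0       0       0       0Note           0       0       0       0       0           
 11        0       0       0       0       0       0       0       0Item           0           
 12        0       0       0       0       0     641     216       0       0       0           
 13        0       0Test           0       0   14.58       0       0       0       0           
 14        0       0       0       0       0       0       0       0       0       0           
 15        0       0       0       0       0       0       0       0  388.80       0           
 16        0Item           0       0       0Hello          0       0       0       0           
 17        0       0       0       0       0       0       0       0       0       0           
 18        0       0       0       0       0       0       0       0       0       0           
 19        0       0       0       0       0       0       0       0     566       0           
 20        0       0       0       0       0       0       0       0    [52]     952           
                                                                                               


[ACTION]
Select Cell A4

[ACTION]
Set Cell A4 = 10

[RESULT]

A4: 10                                                                                         
       A       B       C       D       E       F       G       H       I       J               
-----------------------------------------------------------------------------------------------
  1        0     175       0       0       0       0       0       0       0       0           
  2        0       0       0       0       0       0       0       0       0       0           
  3        0       0       0       0       0       0       0       0       0       0           
  4     [10]       0       0       0       0       0       0       0       0       0           
  5        0       0       0       0       0       0       0       0       0       0           
  6        0       0       0       0       0       0       0       0       0       0           
  7        0       0       0       0     869       0       0       0       0       0           
  8      120       0       0       0       0       0       0       0       0Note               
  9        0       0       0       0       0       0       0       0       0       0           
 10        0       0       0       0Note           0       0       0       0       0           
 11        0       0       0       0       0       0       0       0Item           0           
 12        0       0       0       0       0     641     216       0       0       0           
 13        0       0Test           0       0   14.58       0       0       0       0           
 14        0       0       0       0       0       0       0       0       0       0           
 15        0       0       0       0       0       0       0       0  388.80       0           
 16        0Item           0       0       0Hello          0       0       0       0           
 17        0       0       0       0       0       0       0       0       0       0           
 18        0       0       0       0       0       0       0       0       0       0           
 19        0       0       0       0       0       0       0       0     566       0           
 20        0       0       0       0       0       0       0       0      52     952           
                                                                                               


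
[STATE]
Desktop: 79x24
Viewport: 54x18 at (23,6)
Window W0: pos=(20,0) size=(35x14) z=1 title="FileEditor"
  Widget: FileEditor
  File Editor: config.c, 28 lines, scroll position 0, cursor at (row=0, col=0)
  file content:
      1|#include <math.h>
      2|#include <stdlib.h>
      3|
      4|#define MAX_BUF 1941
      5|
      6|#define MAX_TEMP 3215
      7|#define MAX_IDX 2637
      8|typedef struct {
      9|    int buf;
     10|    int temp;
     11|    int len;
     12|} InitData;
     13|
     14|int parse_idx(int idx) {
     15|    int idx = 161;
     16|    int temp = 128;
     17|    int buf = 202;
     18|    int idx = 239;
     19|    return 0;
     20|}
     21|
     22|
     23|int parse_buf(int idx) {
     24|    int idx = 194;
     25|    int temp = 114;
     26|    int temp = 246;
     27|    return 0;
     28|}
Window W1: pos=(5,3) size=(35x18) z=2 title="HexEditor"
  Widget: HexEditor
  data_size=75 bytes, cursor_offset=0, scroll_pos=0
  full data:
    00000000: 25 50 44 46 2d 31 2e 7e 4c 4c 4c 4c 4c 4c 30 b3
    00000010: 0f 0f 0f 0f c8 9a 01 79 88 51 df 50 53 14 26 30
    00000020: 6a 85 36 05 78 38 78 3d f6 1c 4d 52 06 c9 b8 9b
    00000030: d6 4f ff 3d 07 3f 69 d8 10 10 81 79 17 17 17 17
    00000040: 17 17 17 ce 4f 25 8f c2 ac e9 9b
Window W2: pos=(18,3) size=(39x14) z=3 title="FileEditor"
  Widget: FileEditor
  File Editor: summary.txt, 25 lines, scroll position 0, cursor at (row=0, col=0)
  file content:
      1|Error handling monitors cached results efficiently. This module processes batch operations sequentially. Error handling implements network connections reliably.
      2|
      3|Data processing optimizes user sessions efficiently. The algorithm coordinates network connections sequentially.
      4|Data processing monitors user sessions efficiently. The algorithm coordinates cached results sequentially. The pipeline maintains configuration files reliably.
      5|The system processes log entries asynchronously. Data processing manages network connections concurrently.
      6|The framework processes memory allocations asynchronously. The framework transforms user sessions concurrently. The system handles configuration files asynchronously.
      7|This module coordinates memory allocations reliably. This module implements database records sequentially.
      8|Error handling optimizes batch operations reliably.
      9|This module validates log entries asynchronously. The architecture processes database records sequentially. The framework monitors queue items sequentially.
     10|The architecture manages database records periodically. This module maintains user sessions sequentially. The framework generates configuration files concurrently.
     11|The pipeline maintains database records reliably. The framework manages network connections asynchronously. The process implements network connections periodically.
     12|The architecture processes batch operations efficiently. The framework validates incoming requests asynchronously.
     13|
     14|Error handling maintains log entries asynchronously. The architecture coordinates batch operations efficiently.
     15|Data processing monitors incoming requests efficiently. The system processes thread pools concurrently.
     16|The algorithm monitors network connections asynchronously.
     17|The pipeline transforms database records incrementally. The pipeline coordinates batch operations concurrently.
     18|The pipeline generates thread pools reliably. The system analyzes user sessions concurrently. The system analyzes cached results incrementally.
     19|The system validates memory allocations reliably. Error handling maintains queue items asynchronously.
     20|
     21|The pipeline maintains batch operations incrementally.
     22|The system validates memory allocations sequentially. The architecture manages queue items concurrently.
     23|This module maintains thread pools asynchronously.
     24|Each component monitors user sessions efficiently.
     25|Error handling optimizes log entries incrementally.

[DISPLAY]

r handling monitors cached resul▲┃                    
                                █┃                    
 processing optimizes user sessi░┃                    
 processing monitors user sessio░┃                    
system processes log entries asy░┃                    
framework processes memory alloc░┃                    
 module coordinates memory alloc░┃                    
r handling optimizes batch opera░┃                    
 module validates log entries as░┃                    
architecture manages database re▼┃                    
━━━━━━━━━━━━━━━━━━━━━━━━━━━━━━━━━┛                    
                ┃                                     
                ┃                                     
                ┃                                     
━━━━━━━━━━━━━━━━┛                                     
                                                      
                                                      
                                                      


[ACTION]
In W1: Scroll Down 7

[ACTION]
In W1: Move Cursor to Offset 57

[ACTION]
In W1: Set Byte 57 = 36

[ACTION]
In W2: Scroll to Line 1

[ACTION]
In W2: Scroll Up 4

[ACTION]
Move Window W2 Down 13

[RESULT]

7 ce 4f 25 8f c2┃1            ░┃                      
                ┃             ░┃                      
                ┃15           ░┃                      
                ┃7            ░┃                      
━━━━━━━━━━━━━━━━━━━━━━━━━━━━━━━━━┓                    
eEditor                          ┃                    
─────────────────────────────────┨                    
r handling monitors cached resul▲┃                    
                                █┃                    
 processing optimizes user sessi░┃                    
 processing monitors user sessio░┃                    
system processes log entries asy░┃                    
framework processes memory alloc░┃                    
 module coordinates memory alloc░┃                    
r handling optimizes batch opera░┃                    
 module validates log entries as░┃                    
architecture manages database re▼┃                    
━━━━━━━━━━━━━━━━━━━━━━━━━━━━━━━━━┛                    


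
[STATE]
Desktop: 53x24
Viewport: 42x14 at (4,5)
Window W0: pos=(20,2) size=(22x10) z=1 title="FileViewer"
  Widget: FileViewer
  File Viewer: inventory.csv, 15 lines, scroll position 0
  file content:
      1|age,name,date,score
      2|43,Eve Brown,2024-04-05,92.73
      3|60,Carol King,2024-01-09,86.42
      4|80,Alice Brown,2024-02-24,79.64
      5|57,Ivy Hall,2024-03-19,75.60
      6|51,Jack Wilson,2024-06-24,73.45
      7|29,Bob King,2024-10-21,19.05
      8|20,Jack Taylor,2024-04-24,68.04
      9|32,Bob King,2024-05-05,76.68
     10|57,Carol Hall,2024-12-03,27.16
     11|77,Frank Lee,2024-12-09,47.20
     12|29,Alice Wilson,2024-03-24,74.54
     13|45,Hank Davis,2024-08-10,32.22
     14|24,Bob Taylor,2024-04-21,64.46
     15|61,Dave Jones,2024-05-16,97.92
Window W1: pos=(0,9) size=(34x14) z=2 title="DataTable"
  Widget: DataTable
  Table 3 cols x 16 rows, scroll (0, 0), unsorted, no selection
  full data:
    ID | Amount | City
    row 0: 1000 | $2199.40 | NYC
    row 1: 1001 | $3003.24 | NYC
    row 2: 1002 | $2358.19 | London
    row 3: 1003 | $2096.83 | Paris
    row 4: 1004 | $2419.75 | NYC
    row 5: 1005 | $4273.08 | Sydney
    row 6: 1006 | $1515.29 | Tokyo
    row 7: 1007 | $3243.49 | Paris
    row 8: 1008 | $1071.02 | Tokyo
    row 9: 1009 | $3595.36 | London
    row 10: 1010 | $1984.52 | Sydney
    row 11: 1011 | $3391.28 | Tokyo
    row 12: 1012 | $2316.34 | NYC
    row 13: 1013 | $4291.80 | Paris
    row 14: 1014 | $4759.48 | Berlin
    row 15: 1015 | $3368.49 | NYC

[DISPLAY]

                ┃age,name,date,score▲┃    
                ┃43,Eve Brown,2024-0█┃    
                ┃60,Carol King,2024-░┃    
                ┃80,Alice Brown,2024░┃    
━━━━━━━━━━━━━━━━━━━━━━━━━━━━━┓024-03░┃    
taTable                      ┃n,2024▼┃    
─────────────────────────────┨━━━━━━━┛    
 │Amount  │City              ┃            
─┼────────┼──────            ┃            
0│$2199.40│NYC               ┃            
1│$3003.24│NYC               ┃            
2│$2358.19│London            ┃            
3│$2096.83│Paris             ┃            
4│$2419.75│NYC               ┃            


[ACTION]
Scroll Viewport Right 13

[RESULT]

         ┃age,name,date,score▲┃           
         ┃43,Eve Brown,2024-0█┃           
         ┃60,Carol King,2024-░┃           
         ┃80,Alice Brown,2024░┃           
━━━━━━━━━━━━━━━━━━━━━━┓024-03░┃           
                      ┃n,2024▼┃           
──────────────────────┨━━━━━━━┛           
t  │City              ┃                   
───┼──────            ┃                   
.40│NYC               ┃                   
.24│NYC               ┃                   
.19│London            ┃                   
.83│Paris             ┃                   
.75│NYC               ┃                   


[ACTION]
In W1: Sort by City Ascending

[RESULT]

         ┃age,name,date,score▲┃           
         ┃43,Eve Brown,2024-0█┃           
         ┃60,Carol King,2024-░┃           
         ┃80,Alice Brown,2024░┃           
━━━━━━━━━━━━━━━━━━━━━━┓024-03░┃           
                      ┃n,2024▼┃           
──────────────────────┨━━━━━━━┛           
t  │City ▲            ┃                   
───┼──────            ┃                   
.48│Berlin            ┃                   
.19│London            ┃                   
.36│London            ┃                   
.40│NYC               ┃                   
.24│NYC               ┃                   


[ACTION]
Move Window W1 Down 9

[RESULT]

         ┃age,name,date,score▲┃           
         ┃43,Eve Brown,2024-0█┃           
         ┃60,Carol King,2024-░┃           
         ┃80,Alice Brown,2024░┃           
         ┃57,Ivy Hall,2024-03░┃           
━━━━━━━━━━━━━━━━━━━━━━┓n,2024▼┃           
                      ┃━━━━━━━┛           
──────────────────────┨                   
t  │City ▲            ┃                   
───┼──────            ┃                   
.48│Berlin            ┃                   
.19│London            ┃                   
.36│London            ┃                   
.40│NYC               ┃                   


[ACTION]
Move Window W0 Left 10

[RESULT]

age,name,date,score▲┃                     
43,Eve Brown,2024-0█┃                     
60,Carol King,2024-░┃                     
80,Alice Brown,2024░┃                     
57,Ivy Hall,2024-03░┃                     
━━━━━━━━━━━━━━━━━━━━━━┓                   
                      ┃                   
──────────────────────┨                   
t  │City ▲            ┃                   
───┼──────            ┃                   
.48│Berlin            ┃                   
.19│London            ┃                   
.36│London            ┃                   
.40│NYC               ┃                   


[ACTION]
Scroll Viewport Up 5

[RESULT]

                                          
                                          
━━━━━━━━━━━━━━━━━━━━┓                     
 FileViewer         ┃                     
────────────────────┨                     
age,name,date,score▲┃                     
43,Eve Brown,2024-0█┃                     
60,Carol King,2024-░┃                     
80,Alice Brown,2024░┃                     
57,Ivy Hall,2024-03░┃                     
━━━━━━━━━━━━━━━━━━━━━━┓                   
                      ┃                   
──────────────────────┨                   
t  │City ▲            ┃                   


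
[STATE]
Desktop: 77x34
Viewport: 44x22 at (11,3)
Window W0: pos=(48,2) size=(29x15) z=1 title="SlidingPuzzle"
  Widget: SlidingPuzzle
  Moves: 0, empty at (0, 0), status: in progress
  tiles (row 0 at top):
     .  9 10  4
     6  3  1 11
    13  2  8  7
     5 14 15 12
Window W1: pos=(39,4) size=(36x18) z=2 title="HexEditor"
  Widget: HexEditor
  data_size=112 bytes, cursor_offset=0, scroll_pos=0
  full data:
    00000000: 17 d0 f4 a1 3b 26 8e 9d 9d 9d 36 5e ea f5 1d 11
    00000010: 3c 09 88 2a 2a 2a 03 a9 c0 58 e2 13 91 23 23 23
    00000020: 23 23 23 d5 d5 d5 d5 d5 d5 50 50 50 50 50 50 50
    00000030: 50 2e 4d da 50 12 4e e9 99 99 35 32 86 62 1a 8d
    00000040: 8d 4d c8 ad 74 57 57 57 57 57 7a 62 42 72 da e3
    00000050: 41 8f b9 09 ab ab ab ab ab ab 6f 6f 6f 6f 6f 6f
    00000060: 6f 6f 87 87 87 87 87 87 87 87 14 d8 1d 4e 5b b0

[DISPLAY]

                                     ┃ Slidi
                            ┏━━━━━━━━━━━━━━━
                            ┃ HexEditor     
                            ┠───────────────
                            ┃00000000  17 d0
                            ┃00000010  3c 09
                            ┃00000020  23 23
                            ┃00000030  50 2e
                            ┃00000040  8d 4d
                            ┃00000050  41 8f
                            ┃00000060  6f 6f
                            ┃               
                            ┃               
                            ┃               
                            ┃               
                            ┃               
                            ┃               
                            ┃               
                            ┗━━━━━━━━━━━━━━━
                                            
                                            
                                            


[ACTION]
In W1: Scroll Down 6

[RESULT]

                                     ┃ Slidi
                            ┏━━━━━━━━━━━━━━━
                            ┃ HexEditor     
                            ┠───────────────
                            ┃00000060  6f 6f
                            ┃               
                            ┃               
                            ┃               
                            ┃               
                            ┃               
                            ┃               
                            ┃               
                            ┃               
                            ┃               
                            ┃               
                            ┃               
                            ┃               
                            ┃               
                            ┗━━━━━━━━━━━━━━━
                                            
                                            
                                            


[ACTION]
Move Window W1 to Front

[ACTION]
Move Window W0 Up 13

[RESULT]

                                     ┃┌────┬
                            ┏━━━━━━━━━━━━━━━
                            ┃ HexEditor     
                            ┠───────────────
                            ┃00000060  6f 6f
                            ┃               
                            ┃               
                            ┃               
                            ┃               
                            ┃               
                            ┃               
                            ┃               
                            ┃               
                            ┃               
                            ┃               
                            ┃               
                            ┃               
                            ┃               
                            ┗━━━━━━━━━━━━━━━
                                            
                                            
                                            


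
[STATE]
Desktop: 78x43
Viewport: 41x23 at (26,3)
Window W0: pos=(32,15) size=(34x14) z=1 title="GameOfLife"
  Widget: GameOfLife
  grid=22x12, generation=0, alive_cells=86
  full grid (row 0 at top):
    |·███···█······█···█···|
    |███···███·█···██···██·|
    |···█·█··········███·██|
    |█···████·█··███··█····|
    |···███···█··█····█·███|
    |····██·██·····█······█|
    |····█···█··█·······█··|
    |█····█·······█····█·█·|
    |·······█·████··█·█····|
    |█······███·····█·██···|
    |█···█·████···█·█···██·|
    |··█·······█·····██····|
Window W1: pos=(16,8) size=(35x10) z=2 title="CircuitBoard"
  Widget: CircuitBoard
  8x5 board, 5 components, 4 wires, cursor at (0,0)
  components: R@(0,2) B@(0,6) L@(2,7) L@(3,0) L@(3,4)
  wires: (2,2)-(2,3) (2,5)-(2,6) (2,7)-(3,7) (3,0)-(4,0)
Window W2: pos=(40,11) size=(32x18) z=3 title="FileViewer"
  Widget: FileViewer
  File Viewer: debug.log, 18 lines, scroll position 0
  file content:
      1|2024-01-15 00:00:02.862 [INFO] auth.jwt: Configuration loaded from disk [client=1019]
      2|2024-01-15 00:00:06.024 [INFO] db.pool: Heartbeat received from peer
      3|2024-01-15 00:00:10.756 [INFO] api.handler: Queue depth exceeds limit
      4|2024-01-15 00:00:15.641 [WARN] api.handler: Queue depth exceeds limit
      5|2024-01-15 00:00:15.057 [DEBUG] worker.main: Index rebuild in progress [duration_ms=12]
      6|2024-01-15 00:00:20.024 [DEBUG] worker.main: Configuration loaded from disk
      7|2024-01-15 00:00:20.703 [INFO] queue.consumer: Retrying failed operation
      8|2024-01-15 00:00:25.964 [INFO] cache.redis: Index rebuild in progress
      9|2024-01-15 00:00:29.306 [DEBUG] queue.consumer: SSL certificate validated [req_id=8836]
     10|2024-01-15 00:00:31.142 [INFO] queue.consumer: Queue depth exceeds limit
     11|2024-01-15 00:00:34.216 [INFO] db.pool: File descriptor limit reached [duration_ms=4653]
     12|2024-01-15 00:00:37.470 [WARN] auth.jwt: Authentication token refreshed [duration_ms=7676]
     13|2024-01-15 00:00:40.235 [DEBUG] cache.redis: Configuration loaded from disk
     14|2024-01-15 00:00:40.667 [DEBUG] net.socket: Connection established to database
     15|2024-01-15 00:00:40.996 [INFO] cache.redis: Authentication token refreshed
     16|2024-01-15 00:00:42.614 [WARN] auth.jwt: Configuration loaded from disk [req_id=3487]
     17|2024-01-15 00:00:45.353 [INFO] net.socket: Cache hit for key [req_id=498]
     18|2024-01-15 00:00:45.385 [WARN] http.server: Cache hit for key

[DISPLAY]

                                         
                                         
                                         
                                         
                                         
━━━━━━━━━━━━━━━━━━━━━━━━┓                
oard                    ┃                
────────────────────────┨                
3 4 5 6 7     ┏━━━━━━━━━━━━━━━━━━━━━━━━━━
   R          ┃ FileViewer               
              ┠──────────────────────────
              ┃2024-01-15 00:00:02.862 [I
              ┃2024-01-15 00:00:06.024 [I
   · ─ ·      ┃2024-01-15 00:00:10.756 [I
━━━━━━━━━━━━━━┃2024-01-15 00:00:15.641 [W
      ┃Gen: 0 ┃2024-01-15 00:00:15.057 [D
      ┃███···█┃2024-01-15 00:00:20.024 [D
      ┃···█·█·┃2024-01-15 00:00:20.703 [I
      ┃█···███┃2024-01-15 00:00:25.964 [I
      ┃···███·┃2024-01-15 00:00:29.306 [D
      ┃····██·┃2024-01-15 00:00:31.142 [I
      ┃····█··┃2024-01-15 00:00:34.216 [I
      ┃█····█·┃2024-01-15 00:00:37.470 [W


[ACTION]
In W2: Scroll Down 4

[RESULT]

                                         
                                         
                                         
                                         
                                         
━━━━━━━━━━━━━━━━━━━━━━━━┓                
oard                    ┃                
────────────────────────┨                
3 4 5 6 7     ┏━━━━━━━━━━━━━━━━━━━━━━━━━━
   R          ┃ FileViewer               
              ┠──────────────────────────
              ┃2024-01-15 00:00:15.057 [D
              ┃2024-01-15 00:00:20.024 [D
   · ─ ·      ┃2024-01-15 00:00:20.703 [I
━━━━━━━━━━━━━━┃2024-01-15 00:00:25.964 [I
      ┃Gen: 0 ┃2024-01-15 00:00:29.306 [D
      ┃███···█┃2024-01-15 00:00:31.142 [I
      ┃···█·█·┃2024-01-15 00:00:34.216 [I
      ┃█···███┃2024-01-15 00:00:37.470 [W
      ┃···███·┃2024-01-15 00:00:40.235 [D
      ┃····██·┃2024-01-15 00:00:40.667 [D
      ┃····█··┃2024-01-15 00:00:40.996 [I
      ┃█····█·┃2024-01-15 00:00:42.614 [W


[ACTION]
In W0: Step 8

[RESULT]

                                         
                                         
                                         
                                         
                                         
━━━━━━━━━━━━━━━━━━━━━━━━┓                
oard                    ┃                
────────────────────────┨                
3 4 5 6 7     ┏━━━━━━━━━━━━━━━━━━━━━━━━━━
   R          ┃ FileViewer               
              ┠──────────────────────────
              ┃2024-01-15 00:00:15.057 [D
              ┃2024-01-15 00:00:20.024 [D
   · ─ ·      ┃2024-01-15 00:00:20.703 [I
━━━━━━━━━━━━━━┃2024-01-15 00:00:25.964 [I
      ┃Gen: 8 ┃2024-01-15 00:00:29.306 [D
      ┃█··█···┃2024-01-15 00:00:31.142 [I
      ┃·····█·┃2024-01-15 00:00:34.216 [I
      ┃·····█·┃2024-01-15 00:00:37.470 [W
      ┃······█┃2024-01-15 00:00:40.235 [D
      ┃·······┃2024-01-15 00:00:40.667 [D
      ┃····███┃2024-01-15 00:00:40.996 [I
      ┃·······┃2024-01-15 00:00:42.614 [W


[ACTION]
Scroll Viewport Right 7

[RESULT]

                                         
                                         
                                         
                                         
                                         
━━━━━━━━━━━━━━━━━┓                       
                 ┃                       
─────────────────┨                       
 7     ┏━━━━━━━━━━━━━━━━━━━━━━━━━━━━━━┓  
       ┃ FileViewer                   ┃  
       ┠──────────────────────────────┨  
       ┃2024-01-15 00:00:15.057 [DEBU▲┃  
       ┃2024-01-15 00:00:20.024 [DEBU░┃  
·      ┃2024-01-15 00:00:20.703 [INFO░┃  
━━━━━━━┃2024-01-15 00:00:25.964 [INFO░┃  
Gen: 8 ┃2024-01-15 00:00:29.306 [DEBU░┃  
█··█···┃2024-01-15 00:00:31.142 [INFO░┃  
·····█·┃2024-01-15 00:00:34.216 [INFO░┃  
·····█·┃2024-01-15 00:00:37.470 [WARN░┃  
······█┃2024-01-15 00:00:40.235 [DEBU░┃  
·······┃2024-01-15 00:00:40.667 [DEBU░┃  
····███┃2024-01-15 00:00:40.996 [INFO░┃  
·······┃2024-01-15 00:00:42.614 [WARN░┃  


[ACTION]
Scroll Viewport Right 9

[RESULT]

                                         
                                         
                                         
                                         
                                         
━━━━━━━━━━━━━┓                           
             ┃                           
─────────────┨                           
   ┏━━━━━━━━━━━━━━━━━━━━━━━━━━━━━━┓      
   ┃ FileViewer                   ┃      
   ┠──────────────────────────────┨      
   ┃2024-01-15 00:00:15.057 [DEBU▲┃      
   ┃2024-01-15 00:00:20.024 [DEBU░┃      
   ┃2024-01-15 00:00:20.703 [INFO░┃      
━━━┃2024-01-15 00:00:25.964 [INFO░┃      
 8 ┃2024-01-15 00:00:29.306 [DEBU░┃      
···┃2024-01-15 00:00:31.142 [INFO░┃      
·█·┃2024-01-15 00:00:34.216 [INFO░┃      
·█·┃2024-01-15 00:00:37.470 [WARN░┃      
··█┃2024-01-15 00:00:40.235 [DEBU░┃      
···┃2024-01-15 00:00:40.667 [DEBU░┃      
███┃2024-01-15 00:00:40.996 [INFO░┃      
···┃2024-01-15 00:00:42.614 [WARN░┃      


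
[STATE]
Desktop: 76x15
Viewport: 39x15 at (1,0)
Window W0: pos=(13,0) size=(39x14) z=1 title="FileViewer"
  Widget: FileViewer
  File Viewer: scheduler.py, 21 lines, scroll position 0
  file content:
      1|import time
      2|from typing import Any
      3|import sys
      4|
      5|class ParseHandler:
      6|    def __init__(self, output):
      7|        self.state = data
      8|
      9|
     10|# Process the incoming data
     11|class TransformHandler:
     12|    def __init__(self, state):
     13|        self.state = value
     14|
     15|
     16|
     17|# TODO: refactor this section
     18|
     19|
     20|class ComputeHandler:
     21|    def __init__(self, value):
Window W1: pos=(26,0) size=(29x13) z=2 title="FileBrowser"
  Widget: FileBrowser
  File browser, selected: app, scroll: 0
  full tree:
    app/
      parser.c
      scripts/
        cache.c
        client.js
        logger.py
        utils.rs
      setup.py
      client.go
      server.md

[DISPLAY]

            ┏━━━━━━━━━━━━┏━━━━━━━━━━━━━
            ┃ FileViewer ┃ FileBrowser 
            ┠────────────┠─────────────
            ┃import time ┃> [-] app/   
            ┃from typing ┃    parser.c 
            ┃import sys  ┃    [+] scrip
            ┃            ┃    setup.py 
            ┃class ParseH┃    client.go
            ┃    def __in┃    server.md
            ┃        self┃             
            ┃            ┃             
            ┃            ┃             
            ┃# Process th┗━━━━━━━━━━━━━
            ┗━━━━━━━━━━━━━━━━━━━━━━━━━━
                                       


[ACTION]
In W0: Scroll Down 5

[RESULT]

            ┏━━━━━━━━━━━━┏━━━━━━━━━━━━━
            ┃ FileViewer ┃ FileBrowser 
            ┠────────────┠─────────────
            ┃    def __in┃> [-] app/   
            ┃        self┃    parser.c 
            ┃            ┃    [+] scrip
            ┃            ┃    setup.py 
            ┃# Process th┃    client.go
            ┃class Transf┃    server.md
            ┃    def __in┃             
            ┃        self┃             
            ┃            ┃             
            ┃            ┗━━━━━━━━━━━━━
            ┗━━━━━━━━━━━━━━━━━━━━━━━━━━
                                       


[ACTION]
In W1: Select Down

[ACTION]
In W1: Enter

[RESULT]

            ┏━━━━━━━━━━━━┏━━━━━━━━━━━━━
            ┃ FileViewer ┃ FileBrowser 
            ┠────────────┠─────────────
            ┃    def __in┃  [-] app/   
            ┃        self┃  > parser.c 
            ┃            ┃    [+] scrip
            ┃            ┃    setup.py 
            ┃# Process th┃    client.go
            ┃class Transf┃    server.md
            ┃    def __in┃             
            ┃        self┃             
            ┃            ┃             
            ┃            ┗━━━━━━━━━━━━━
            ┗━━━━━━━━━━━━━━━━━━━━━━━━━━
                                       
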